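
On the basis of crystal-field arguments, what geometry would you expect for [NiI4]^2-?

Summing ligand charges against the −2 overall charge gives an oxidation state of +2 for nickel.
Ni sits in group 10, so the d-electron count is 10 − 2 = 8.
Coordination number: 4.
Iodide is a weak-field ligand.
With weak-field ligands the CFSE gain from square planar is small, so a 3d d⁸ ion takes the sterically preferred tetrahedral geometry.

tetrahedral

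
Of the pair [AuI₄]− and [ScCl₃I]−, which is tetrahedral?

For [AuI₄]−: Summing ligand charges against the −1 overall charge gives an oxidation state of +3 for gold. Gold is a group-11 element; Au(III) is therefore d⁸. A 5d d⁸ ion has a large crystal-field splitting; square planar leaves the high-energy d_{x²−y²} orbital empty and maximises CFSE. → square planar.
For [ScCl₃I]−: Summing ligand charges against the −1 overall charge gives an oxidation state of +3 for scandium. Group 3 minus oxidation state 3 gives a d⁰ configuration. A d⁰ ion has no crystal-field stabilisation preference between square planar and tetrahedral, so four ligands adopt the sterically favoured tetrahedral geometry. → tetrahedral.

[ScCl₃I]−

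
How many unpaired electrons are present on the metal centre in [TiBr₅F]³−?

1 unpaired electron

Summing ligand charges against the −3 overall charge gives an oxidation state of +3 for titanium.
Ti sits in group 4, so the d-electron count is 4 − 3 = 1.
In an octahedral field the d¹ configuration is t₂g¹e_g⁰ (only one arrangement possible), giving 1 unpaired electron.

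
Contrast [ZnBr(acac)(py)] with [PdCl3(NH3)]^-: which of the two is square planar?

[PdCl3(NH3)]^-

For [ZnBr(acac)(py)]: Each bromide is −1; each acetylacetonate is −1; pyridine is neutral; balancing the 0 overall charge requires Zn(II). Zinc is a group-12 element; Zn(II) is therefore d¹⁰. A d¹⁰ ion has no crystal-field stabilisation preference between square planar and tetrahedral, so four ligands adopt the sterically favoured tetrahedral geometry. → tetrahedral.
For [PdCl3(NH3)]^-: Each chloride is −1; ammonia is neutral; balancing the −1 overall charge requires Pd(II). Palladium is a group-10 element; Pd(II) is therefore d⁸. A 4d d⁸ ion has a large crystal-field splitting; square planar leaves the high-energy d_{x²−y²} orbital empty and maximises CFSE. → square planar.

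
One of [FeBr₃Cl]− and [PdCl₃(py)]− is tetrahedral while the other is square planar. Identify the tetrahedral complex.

[FeBr₃Cl]−

For [FeBr₃Cl]−: Summing ligand charges against the −1 overall charge gives an oxidation state of +3 for iron. Fe sits in group 8, so the d-electron count is 8 − 3 = 5. A high-spin d⁵ ion has zero CFSE in either geometry, so four ligands adopt the sterically favoured tetrahedral geometry. → tetrahedral.
For [PdCl₃(py)]−: Summing ligand charges against the −1 overall charge gives an oxidation state of +2 for palladium. Group 10 minus oxidation state 2 gives a d⁸ configuration. A 4d d⁸ ion has a large crystal-field splitting; square planar leaves the high-energy d_{x²−y²} orbital empty and maximises CFSE. → square planar.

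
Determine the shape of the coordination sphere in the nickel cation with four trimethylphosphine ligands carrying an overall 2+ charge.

square planar

Ligand charges: trimethylphosphine is neutral. With an overall charge of +2 the nickel centre must be in the +2 oxidation state.
Group 10 minus oxidation state 2 gives a d⁸ configuration.
Coordination number: 4.
Trimethylphosphine is a strong-field ligand (high in the spectrochemical series).
A 3d d⁸ ion with strong-field ligands gains enough CFSE to favour square planar over tetrahedral.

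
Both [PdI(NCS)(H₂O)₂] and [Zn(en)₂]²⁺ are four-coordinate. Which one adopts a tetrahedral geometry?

For [PdI(NCS)(H₂O)₂]: Each iodide is −1; each isothiocyanate is −1; water is neutral; balancing the 0 overall charge requires Pd(II). Palladium is a group-10 element; Pd(II) is therefore d⁸. A 4d d⁸ ion has a large crystal-field splitting; square planar leaves the high-energy d_{x²−y²} orbital empty and maximises CFSE. → square planar.
For [Zn(en)₂]²⁺: Summing ligand charges against the +2 overall charge gives an oxidation state of +2 for zinc. Zn sits in group 12, so the d-electron count is 12 − 2 = 10. A d¹⁰ ion has no crystal-field stabilisation preference between square planar and tetrahedral, so four ligands adopt the sterically favoured tetrahedral geometry. → tetrahedral.

[Zn(en)₂]²⁺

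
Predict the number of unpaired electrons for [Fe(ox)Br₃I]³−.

Summing ligand charges against the −3 overall charge gives an oxidation state of +3 for iron.
Fe sits in group 8, so the d-electron count is 8 − 3 = 5.
Counting donor atoms: 1×oxalate (bidentate) → 2 donors; 3×bromide (monodentate) → 3 donors; 1×iodide (monodentate) → 1 donor. Coordination number = 6.
The spin state decides the count: Bromide, iodide, and oxalate are weak-field ligands for a first-row metal, so the complex is high-spin.
An octahedral high-spin d⁵ ion is t₂g³e_g², giving 5 unpaired electrons.

5 unpaired electrons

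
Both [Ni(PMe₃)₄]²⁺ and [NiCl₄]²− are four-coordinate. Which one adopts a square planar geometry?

[Ni(PMe₃)₄]²⁺

For [Ni(PMe₃)₄]²⁺: Summing ligand charges against the +2 overall charge gives an oxidation state of +2 for nickel. Ni sits in group 10, so the d-electron count is 10 − 2 = 8. Trimethylphosphine is a strong-field ligand (high in the spectrochemical series). A 3d d⁸ ion with strong-field ligands gains enough CFSE to favour square planar over tetrahedral. → square planar.
For [NiCl₄]²−: Ligand charges: each chloride is −1. With an overall charge of −2 the nickel centre must be in the +2 oxidation state. Ni sits in group 10, so the d-electron count is 10 − 2 = 8. Chloride is a weak-field ligand. With weak-field ligands the CFSE gain from square planar is small, so a 3d d⁸ ion takes the sterically preferred tetrahedral geometry. → tetrahedral.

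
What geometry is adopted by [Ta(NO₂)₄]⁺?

tetrahedral

Summing ligand charges against the +1 overall charge gives an oxidation state of +5 for tantalum.
Ta sits in group 5, so the d-electron count is 5 − 5 = 0.
Coordination number: 4.
A d⁰ ion has no crystal-field stabilisation preference between square planar and tetrahedral, so four ligands adopt the sterically favoured tetrahedral geometry.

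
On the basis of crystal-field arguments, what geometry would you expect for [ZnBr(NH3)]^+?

Each bromide is −1; ammonia is neutral; balancing the +1 overall charge requires Zn(II).
Zn sits in group 12, so the d-electron count is 12 − 2 = 10.
Coordination number: 2.
A d¹⁰ ion with only two ligands adopts a linear arrangement (sp hybridisation; no CFSE preference).

linear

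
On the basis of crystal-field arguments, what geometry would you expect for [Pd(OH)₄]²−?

Each hydroxide is −1; balancing the −2 overall charge requires Pd(II).
Pd sits in group 10, so the d-electron count is 10 − 2 = 8.
With 4 monodentate ligands the coordination number is 4.
A 4d d⁸ ion has a large crystal-field splitting; square planar leaves the high-energy d_{x²−y²} orbital empty and maximises CFSE.

square planar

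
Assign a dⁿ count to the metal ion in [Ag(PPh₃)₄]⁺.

d¹⁰

Summing ligand charges against the +1 overall charge gives an oxidation state of +1 for silver.
Silver is a group-11 element; Ag(I) is therefore d¹⁰.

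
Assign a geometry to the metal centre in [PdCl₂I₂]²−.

square planar

Each chloride is −1; each iodide is −1; balancing the −2 overall charge requires Pd(II).
Pd sits in group 10, so the d-electron count is 10 − 2 = 8.
With 4 monodentate ligands the coordination number is 4.
A 4d d⁸ ion has a large crystal-field splitting; square planar leaves the high-energy d_{x²−y²} orbital empty and maximises CFSE.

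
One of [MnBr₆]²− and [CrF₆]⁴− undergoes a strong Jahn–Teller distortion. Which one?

[CrF₆]⁴−

[MnBr₆]²−: Each bromide is −1; balancing the −2 overall charge requires Mn(IV). Manganese is a group-7 element; Mn(IV) is therefore d³. The d³ configuration leaves the e_g set evenly filled (or empty) — no strong Jahn–Teller driving force.
[CrF₆]⁴−: Summing ligand charges against the −4 overall charge gives an oxidation state of +2 for chromium. Chromium is a group-6 element; Cr(II) is therefore d⁴. Fluoride is a weak-field ligand for a first-row metal, so the complex is high-spin. The t₂g³e_g¹ (high-spin) configuration has an unevenly filled e_g set; the Jahn–Teller theorem predicts a tetragonal distortion (typically axial elongation) to lift the degeneracy.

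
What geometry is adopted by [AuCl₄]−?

square planar

Each chloride is −1; balancing the −1 overall charge requires Au(III).
Gold is a group-11 element; Au(III) is therefore d⁸.
Coordination number: 4.
A 5d d⁸ ion has a large crystal-field splitting; square planar leaves the high-energy d_{x²−y²} orbital empty and maximises CFSE.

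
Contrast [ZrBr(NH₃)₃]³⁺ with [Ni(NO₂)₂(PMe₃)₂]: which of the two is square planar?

[Ni(NO₂)₂(PMe₃)₂]

For [ZrBr(NH₃)₃]³⁺: Ligand charges: each bromide is −1; ammonia is neutral. With an overall charge of +3 the zirconium centre must be in the +4 oxidation state. Zirconium is a group-4 element; Zr(IV) is therefore d⁰. A d⁰ ion has no crystal-field stabilisation preference between square planar and tetrahedral, so four ligands adopt the sterically favoured tetrahedral geometry. → tetrahedral.
For [Ni(NO₂)₂(PMe₃)₂]: Summing ligand charges against the 0 overall charge gives an oxidation state of +2 for nickel. Nickel is a group-10 element; Ni(II) is therefore d⁸. Nitro (N-bound nitrite) and trimethylphosphine are strong-field ligands (high in the spectrochemical series). A 3d d⁸ ion with strong-field ligands gains enough CFSE to favour square planar over tetrahedral. → square planar.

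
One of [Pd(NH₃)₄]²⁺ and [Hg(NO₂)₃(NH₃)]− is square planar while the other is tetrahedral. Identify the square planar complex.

[Pd(NH₃)₄]²⁺

For [Pd(NH₃)₄]²⁺: Ammonia is neutral; balancing the +2 overall charge requires Pd(II). Pd sits in group 10, so the d-electron count is 10 − 2 = 8. A 4d d⁸ ion has a large crystal-field splitting; square planar leaves the high-energy d_{x²−y²} orbital empty and maximises CFSE. → square planar.
For [Hg(NO₂)₃(NH₃)]−: Ligand charges: each nitro (N-bound nitrite) is −1; ammonia is neutral. With an overall charge of −1 the mercury centre must be in the +2 oxidation state. Hg sits in group 12, so the d-electron count is 12 − 2 = 10. A d¹⁰ ion has no crystal-field stabilisation preference between square planar and tetrahedral, so four ligands adopt the sterically favoured tetrahedral geometry. → tetrahedral.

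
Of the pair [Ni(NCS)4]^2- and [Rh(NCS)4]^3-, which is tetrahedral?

[Ni(NCS)4]^2-

For [Ni(NCS)4]^2-: Summing ligand charges against the −2 overall charge gives an oxidation state of +2 for nickel. Nickel is a group-10 element; Ni(II) is therefore d⁸. Isothiocyanate is a weak-field ligand. With weak-field ligands the CFSE gain from square planar is small, so a 3d d⁸ ion takes the sterically preferred tetrahedral geometry. → tetrahedral.
For [Rh(NCS)4]^3-: Summing ligand charges against the −3 overall charge gives an oxidation state of +1 for rhodium. Rh sits in group 9, so the d-electron count is 9 − 1 = 8. A 4d d⁸ ion has a large crystal-field splitting; square planar leaves the high-energy d_{x²−y²} orbital empty and maximises CFSE. → square planar.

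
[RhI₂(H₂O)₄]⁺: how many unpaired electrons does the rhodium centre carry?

Each iodide is −1; water is neutral; balancing the +1 overall charge requires Rh(III).
Rhodium is a group-9 element; Rh(III) is therefore d⁶.
The spin state decides the count: a 4d ion has a large Δₒ and is invariably low-spin.
An octahedral low-spin d⁶ ion is t₂g⁶e_g⁰, giving 0 unpaired electrons.

0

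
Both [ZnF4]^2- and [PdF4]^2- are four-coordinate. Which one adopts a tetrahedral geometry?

[ZnF4]^2-

For [ZnF4]^2-: Each fluoride is −1; balancing the −2 overall charge requires Zn(II). Zinc is a group-12 element; Zn(II) is therefore d¹⁰. A d¹⁰ ion has no crystal-field stabilisation preference between square planar and tetrahedral, so four ligands adopt the sterically favoured tetrahedral geometry. → tetrahedral.
For [PdF4]^2-: Ligand charges: each fluoride is −1. With an overall charge of −2 the palladium centre must be in the +2 oxidation state. Pd sits in group 10, so the d-electron count is 10 − 2 = 8. A 4d d⁸ ion has a large crystal-field splitting; square planar leaves the high-energy d_{x²−y²} orbital empty and maximises CFSE. → square planar.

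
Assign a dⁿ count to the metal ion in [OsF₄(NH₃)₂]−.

d⁵

Summing ligand charges against the −1 overall charge gives an oxidation state of +3 for osmium.
Osmium is a group-8 element; Os(III) is therefore d⁵.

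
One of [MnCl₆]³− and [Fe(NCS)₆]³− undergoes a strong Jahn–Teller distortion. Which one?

[MnCl₆]³−: Ligand charges: each chloride is −1. With an overall charge of −3 the manganese centre must be in the +3 oxidation state. Group 7 minus oxidation state 3 gives a d⁴ configuration. Chloride is a weak-field ligand for a first-row metal, so the complex is high-spin. The t₂g³e_g¹ (high-spin) configuration has an unevenly filled e_g set; the Jahn–Teller theorem predicts a tetragonal distortion (typically axial elongation) to lift the degeneracy.
[Fe(NCS)₆]³−: Summing ligand charges against the −3 overall charge gives an oxidation state of +3 for iron. Group 8 minus oxidation state 3 gives a d⁵ configuration. Isothiocyanate is a weak-field ligand for a first-row metal, so the complex is high-spin. The d⁵ configuration leaves the e_g set evenly filled (or empty) — no strong Jahn–Teller driving force.

[MnCl₆]³−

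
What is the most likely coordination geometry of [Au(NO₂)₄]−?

square planar

Ligand charges: each nitro (N-bound nitrite) is −1. With an overall charge of −1 the gold centre must be in the +3 oxidation state.
Gold is a group-11 element; Au(III) is therefore d⁸.
With 4 monodentate ligands the coordination number is 4.
A 5d d⁸ ion has a large crystal-field splitting; square planar leaves the high-energy d_{x²−y²} orbital empty and maximises CFSE.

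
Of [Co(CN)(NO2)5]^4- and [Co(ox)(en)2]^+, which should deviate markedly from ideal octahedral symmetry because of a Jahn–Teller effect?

[Co(CN)(NO2)5]^4-

[Co(CN)(NO2)5]^4-: Each cyanide is −1; each nitro (N-bound nitrite) is −1; balancing the −4 overall charge requires Co(II). Group 9 minus oxidation state 2 gives a d⁷ configuration. Cyanide and nitro (N-bound nitrite) are strong-field ligands (high in the spectrochemical series) for a first-row metal, so the complex is low-spin. The t₂g⁶e_g¹ (low-spin) configuration has an unevenly filled e_g set; the Jahn–Teller theorem predicts a tetragonal distortion (typically axial elongation) to lift the degeneracy.
[Co(ox)(en)2]^+: Each oxalate is −2; ethylenediamine is neutral; balancing the +1 overall charge requires Co(III). Group 9 minus oxidation state 3 gives a d⁶ configuration. Co(III) has an exceptionally large octahedral splitting and is low-spin with essentially every ligand except fluoride. The d⁶ configuration leaves the e_g set evenly filled (or empty) — no strong Jahn–Teller driving force.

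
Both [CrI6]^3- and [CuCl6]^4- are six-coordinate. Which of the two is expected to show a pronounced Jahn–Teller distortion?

[CrI6]^3-: Each iodide is −1; balancing the −3 overall charge requires Cr(III). Group 6 minus oxidation state 3 gives a d³ configuration. The d³ configuration leaves the e_g set evenly filled (or empty) — no strong Jahn–Teller driving force.
[CuCl6]^4-: Ligand charges: each chloride is −1. With an overall charge of −4 the copper centre must be in the +2 oxidation state. Group 11 minus oxidation state 2 gives a d⁹ configuration. The t₂g⁶e_g³ configuration has an unevenly filled e_g set; the Jahn–Teller theorem predicts a tetragonal distortion (typically axial elongation) to lift the degeneracy.

[CuCl6]^4-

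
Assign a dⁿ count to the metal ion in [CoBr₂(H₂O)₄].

Ligand charges: each bromide is −1; water is neutral. With an overall charge of 0 the cobalt centre must be in the +2 oxidation state.
Cobalt is a group-9 element; Co(II) is therefore d⁷.

d⁷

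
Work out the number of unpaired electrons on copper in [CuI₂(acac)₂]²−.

Ligand charges: each iodide is −1; each acetylacetonate is −1. With an overall charge of −2 the copper centre must be in the +2 oxidation state.
Copper is a group-11 element; Cu(II) is therefore d⁹.
Counting donor atoms: 2×iodide (monodentate) → 2 donors; 2×acetylacetonate (bidentate) → 4 donors. Coordination number = 6.
In an octahedral field the d⁹ configuration is t₂g⁶e_g³ (only one arrangement possible), giving 1 unpaired electron.

1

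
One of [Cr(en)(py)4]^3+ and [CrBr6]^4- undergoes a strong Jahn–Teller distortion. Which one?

[CrBr6]^4-

[Cr(en)(py)4]^3+: Ethylenediamine is neutral; pyridine is neutral; balancing the +3 overall charge requires Cr(III). Group 6 minus oxidation state 3 gives a d³ configuration. The d³ configuration leaves the e_g set evenly filled (or empty) — no strong Jahn–Teller driving force.
[CrBr6]^4-: Summing ligand charges against the −4 overall charge gives an oxidation state of +2 for chromium. Cr sits in group 6, so the d-electron count is 6 − 2 = 4. Bromide is a weak-field ligand for a first-row metal, so the complex is high-spin. The t₂g³e_g¹ (high-spin) configuration has an unevenly filled e_g set; the Jahn–Teller theorem predicts a tetragonal distortion (typically axial elongation) to lift the degeneracy.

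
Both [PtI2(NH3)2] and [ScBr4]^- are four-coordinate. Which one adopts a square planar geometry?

For [PtI2(NH3)2]: Ligand charges: each iodide is −1; ammonia is neutral. With an overall charge of 0 the platinum centre must be in the +2 oxidation state. Platinum is a group-10 element; Pt(II) is therefore d⁸. A 5d d⁸ ion has a large crystal-field splitting; square planar leaves the high-energy d_{x²−y²} orbital empty and maximises CFSE. → square planar.
For [ScBr4]^-: Each bromide is −1; balancing the −1 overall charge requires Sc(III). Scandium is a group-3 element; Sc(III) is therefore d⁰. A d⁰ ion has no crystal-field stabilisation preference between square planar and tetrahedral, so four ligands adopt the sterically favoured tetrahedral geometry. → tetrahedral.

[PtI2(NH3)2]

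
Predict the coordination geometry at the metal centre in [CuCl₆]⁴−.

Ligand charges: each chloride is −1. With an overall charge of −4 the copper centre must be in the +2 oxidation state.
Group 11 minus oxidation state 2 gives a d⁹ configuration.
Coordination number: 6.
Six donors around a single metal centre give an octahedral coordination sphere.

octahedral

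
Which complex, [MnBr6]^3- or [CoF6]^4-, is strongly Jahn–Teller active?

[MnBr6]^3-: Ligand charges: each bromide is −1. With an overall charge of −3 the manganese centre must be in the +3 oxidation state. Group 7 minus oxidation state 3 gives a d⁴ configuration. Bromide is a weak-field ligand for a first-row metal, so the complex is high-spin. The t₂g³e_g¹ (high-spin) configuration has an unevenly filled e_g set; the Jahn–Teller theorem predicts a tetragonal distortion (typically axial elongation) to lift the degeneracy.
[CoF6]^4-: Each fluoride is −1; balancing the −4 overall charge requires Co(II). Cobalt is a group-9 element; Co(II) is therefore d⁷. Fluoride is a weak-field ligand for a first-row metal, so the complex is high-spin. The d⁷ configuration leaves the e_g set evenly filled (or empty) — no strong Jahn–Teller driving force.

[MnBr6]^3-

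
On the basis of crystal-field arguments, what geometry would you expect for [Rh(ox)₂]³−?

square planar

Ligand charges: each oxalate is −2. With an overall charge of −3 the rhodium centre must be in the +1 oxidation state.
Group 9 minus oxidation state 1 gives a d⁸ configuration.
Counting donor atoms: 2×oxalate (bidentate) → 4 donors. Coordination number = 4.
A 4d d⁸ ion has a large crystal-field splitting; square planar leaves the high-energy d_{x²−y²} orbital empty and maximises CFSE.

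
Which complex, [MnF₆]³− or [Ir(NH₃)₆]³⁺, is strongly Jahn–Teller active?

[MnF₆]³−: Summing ligand charges against the −3 overall charge gives an oxidation state of +3 for manganese. Group 7 minus oxidation state 3 gives a d⁴ configuration. Fluoride is a weak-field ligand for a first-row metal, so the complex is high-spin. The t₂g³e_g¹ (high-spin) configuration has an unevenly filled e_g set; the Jahn–Teller theorem predicts a tetragonal distortion (typically axial elongation) to lift the degeneracy.
[Ir(NH₃)₆]³⁺: Ammonia is neutral; balancing the +3 overall charge requires Ir(III). Iridium is a group-9 element; Ir(III) is therefore d⁶. A 5d ion has a large Δₒ and is invariably low-spin. The d⁶ configuration leaves the e_g set evenly filled (or empty) — no strong Jahn–Teller driving force.

[MnF₆]³−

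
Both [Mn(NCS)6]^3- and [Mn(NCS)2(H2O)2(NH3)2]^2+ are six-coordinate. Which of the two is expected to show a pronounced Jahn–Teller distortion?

[Mn(NCS)6]^3-

[Mn(NCS)6]^3-: Summing ligand charges against the −3 overall charge gives an oxidation state of +3 for manganese. Manganese is a group-7 element; Mn(III) is therefore d⁴. Isothiocyanate is a weak-field ligand for a first-row metal, so the complex is high-spin. The t₂g³e_g¹ (high-spin) configuration has an unevenly filled e_g set; the Jahn–Teller theorem predicts a tetragonal distortion (typically axial elongation) to lift the degeneracy.
[Mn(NCS)2(H2O)2(NH3)2]^2+: Ligand charges: each isothiocyanate is −1; water is neutral; ammonia is neutral. With an overall charge of +2 the manganese centre must be in the +4 oxidation state. Mn sits in group 7, so the d-electron count is 7 − 4 = 3. The d³ configuration leaves the e_g set evenly filled (or empty) — no strong Jahn–Teller driving force.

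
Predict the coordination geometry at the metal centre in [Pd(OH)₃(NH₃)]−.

square planar

Each hydroxide is −1; ammonia is neutral; balancing the −1 overall charge requires Pd(II).
Palladium is a group-10 element; Pd(II) is therefore d⁸.
Coordination number: 4.
A 4d d⁸ ion has a large crystal-field splitting; square planar leaves the high-energy d_{x²−y²} orbital empty and maximises CFSE.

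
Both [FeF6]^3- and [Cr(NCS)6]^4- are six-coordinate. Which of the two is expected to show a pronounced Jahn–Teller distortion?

[Cr(NCS)6]^4-

[FeF6]^3-: Each fluoride is −1; balancing the −3 overall charge requires Fe(III). Iron is a group-8 element; Fe(III) is therefore d⁵. Fluoride is a weak-field ligand for a first-row metal, so the complex is high-spin. The d⁵ configuration leaves the e_g set evenly filled (or empty) — no strong Jahn–Teller driving force.
[Cr(NCS)6]^4-: Each isothiocyanate is −1; balancing the −4 overall charge requires Cr(II). Chromium is a group-6 element; Cr(II) is therefore d⁴. Isothiocyanate is a weak-field ligand for a first-row metal, so the complex is high-spin. The t₂g³e_g¹ (high-spin) configuration has an unevenly filled e_g set; the Jahn–Teller theorem predicts a tetragonal distortion (typically axial elongation) to lift the degeneracy.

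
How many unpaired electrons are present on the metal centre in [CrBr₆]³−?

Summing ligand charges against the −3 overall charge gives an oxidation state of +3 for chromium.
Cr sits in group 6, so the d-electron count is 6 − 3 = 3.
In an octahedral field the d³ configuration is t₂g³e_g⁰ (only one arrangement possible), giving 3 unpaired electrons.

3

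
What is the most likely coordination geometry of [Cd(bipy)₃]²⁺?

octahedral

2,2′-bipyridine is neutral; balancing the +2 overall charge requires Cd(II).
Cadmium is a group-12 element; Cd(II) is therefore d¹⁰.
Counting donor atoms: 3×2,2′-bipyridine (bidentate) → 6 donors. Coordination number = 6.
Six donors around a single metal centre give an octahedral coordination sphere.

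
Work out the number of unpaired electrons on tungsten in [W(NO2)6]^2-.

2

Summing ligand charges against the −2 overall charge gives an oxidation state of +4 for tungsten.
Group 6 minus oxidation state 4 gives a d² configuration.
In an octahedral field the d² configuration is t₂g²e_g⁰ (only one arrangement possible), giving 2 unpaired electrons.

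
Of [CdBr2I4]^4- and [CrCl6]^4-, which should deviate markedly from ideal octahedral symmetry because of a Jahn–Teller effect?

[CrCl6]^4-

[CdBr2I4]^4-: Ligand charges: each bromide is −1; each iodide is −1. With an overall charge of −4 the cadmium centre must be in the +2 oxidation state. Group 12 minus oxidation state 2 gives a d¹⁰ configuration. The d¹⁰ configuration leaves the e_g set evenly filled (or empty) — no strong Jahn–Teller driving force.
[CrCl6]^4-: Each chloride is −1; balancing the −4 overall charge requires Cr(II). Chromium is a group-6 element; Cr(II) is therefore d⁴. Chloride is a weak-field ligand for a first-row metal, so the complex is high-spin. The t₂g³e_g¹ (high-spin) configuration has an unevenly filled e_g set; the Jahn–Teller theorem predicts a tetragonal distortion (typically axial elongation) to lift the degeneracy.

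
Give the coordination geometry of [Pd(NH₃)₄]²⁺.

square planar

Ligand charges: ammonia is neutral. With an overall charge of +2 the palladium centre must be in the +2 oxidation state.
Palladium is a group-10 element; Pd(II) is therefore d⁸.
Coordination number: 4.
A 4d d⁸ ion has a large crystal-field splitting; square planar leaves the high-energy d_{x²−y²} orbital empty and maximises CFSE.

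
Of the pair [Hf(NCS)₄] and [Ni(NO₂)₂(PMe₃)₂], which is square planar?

For [Hf(NCS)₄]: Each isothiocyanate is −1; balancing the 0 overall charge requires Hf(IV). Group 4 minus oxidation state 4 gives a d⁰ configuration. A d⁰ ion has no crystal-field stabilisation preference between square planar and tetrahedral, so four ligands adopt the sterically favoured tetrahedral geometry. → tetrahedral.
For [Ni(NO₂)₂(PMe₃)₂]: Summing ligand charges against the 0 overall charge gives an oxidation state of +2 for nickel. Ni sits in group 10, so the d-electron count is 10 − 2 = 8. Nitro (N-bound nitrite) and trimethylphosphine are strong-field ligands (high in the spectrochemical series). A 3d d⁸ ion with strong-field ligands gains enough CFSE to favour square planar over tetrahedral. → square planar.

[Ni(NO₂)₂(PMe₃)₂]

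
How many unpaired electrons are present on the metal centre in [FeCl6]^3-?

Summing ligand charges against the −3 overall charge gives an oxidation state of +3 for iron.
Group 8 minus oxidation state 3 gives a d⁵ configuration.
The spin state decides the count: Chloride is a weak-field ligand for a first-row metal, so the complex is high-spin.
An octahedral high-spin d⁵ ion is t₂g³e_g², giving 5 unpaired electrons.

5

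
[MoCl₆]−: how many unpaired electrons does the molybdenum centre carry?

1 unpaired electron

Each chloride is −1; balancing the −1 overall charge requires Mo(V).
Group 6 minus oxidation state 5 gives a d¹ configuration.
In an octahedral field the d¹ configuration is t₂g¹e_g⁰ (only one arrangement possible), giving 1 unpaired electron.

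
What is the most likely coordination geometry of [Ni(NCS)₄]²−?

tetrahedral

Ligand charges: each isothiocyanate is −1. With an overall charge of −2 the nickel centre must be in the +2 oxidation state.
Nickel is a group-10 element; Ni(II) is therefore d⁸.
With 4 monodentate ligands the coordination number is 4.
Isothiocyanate is a weak-field ligand.
With weak-field ligands the CFSE gain from square planar is small, so a 3d d⁸ ion takes the sterically preferred tetrahedral geometry.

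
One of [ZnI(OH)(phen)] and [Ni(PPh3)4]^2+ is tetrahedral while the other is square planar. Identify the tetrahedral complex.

[ZnI(OH)(phen)]

For [ZnI(OH)(phen)]: Ligand charges: each iodide is −1; each hydroxide is −1; 1,10-phenanthroline is neutral. With an overall charge of 0 the zinc centre must be in the +2 oxidation state. Zinc is a group-12 element; Zn(II) is therefore d¹⁰. A d¹⁰ ion has no crystal-field stabilisation preference between square planar and tetrahedral, so four ligands adopt the sterically favoured tetrahedral geometry. → tetrahedral.
For [Ni(PPh3)4]^2+: Summing ligand charges against the +2 overall charge gives an oxidation state of +2 for nickel. Group 10 minus oxidation state 2 gives a d⁸ configuration. Triphenylphosphine is a strong-field ligand (high in the spectrochemical series). A 3d d⁸ ion with strong-field ligands gains enough CFSE to favour square planar over tetrahedral. → square planar.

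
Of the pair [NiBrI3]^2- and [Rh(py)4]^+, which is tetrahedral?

[NiBrI3]^2-

For [NiBrI3]^2-: Ligand charges: each bromide is −1; each iodide is −1. With an overall charge of −2 the nickel centre must be in the +2 oxidation state. Group 10 minus oxidation state 2 gives a d⁸ configuration. Bromide and iodide are weak-field ligands. With weak-field ligands the CFSE gain from square planar is small, so a 3d d⁸ ion takes the sterically preferred tetrahedral geometry. → tetrahedral.
For [Rh(py)4]^+: Summing ligand charges against the +1 overall charge gives an oxidation state of +1 for rhodium. Group 9 minus oxidation state 1 gives a d⁸ configuration. A 4d d⁸ ion has a large crystal-field splitting; square planar leaves the high-energy d_{x²−y²} orbital empty and maximises CFSE. → square planar.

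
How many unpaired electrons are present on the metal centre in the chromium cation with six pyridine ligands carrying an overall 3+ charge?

Summing ligand charges against the +3 overall charge gives an oxidation state of +3 for chromium.
Group 6 minus oxidation state 3 gives a d³ configuration.
In an octahedral field the d³ configuration is t₂g³e_g⁰ (only one arrangement possible), giving 3 unpaired electrons.

3 unpaired electrons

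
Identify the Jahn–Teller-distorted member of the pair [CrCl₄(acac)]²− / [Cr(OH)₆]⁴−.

[CrCl₄(acac)]²−: Summing ligand charges against the −2 overall charge gives an oxidation state of +3 for chromium. Cr sits in group 6, so the d-electron count is 6 − 3 = 3. The d³ configuration leaves the e_g set evenly filled (or empty) — no strong Jahn–Teller driving force.
[Cr(OH)₆]⁴−: Each hydroxide is −1; balancing the −4 overall charge requires Cr(II). Cr sits in group 6, so the d-electron count is 6 − 2 = 4. Hydroxide is a weak-field ligand for a first-row metal, so the complex is high-spin. The t₂g³e_g¹ (high-spin) configuration has an unevenly filled e_g set; the Jahn–Teller theorem predicts a tetragonal distortion (typically axial elongation) to lift the degeneracy.

[Cr(OH)₆]⁴−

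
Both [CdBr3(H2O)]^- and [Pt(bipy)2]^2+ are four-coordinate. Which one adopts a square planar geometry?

[Pt(bipy)2]^2+

For [CdBr3(H2O)]^-: Each bromide is −1; water is neutral; balancing the −1 overall charge requires Cd(II). Cd sits in group 12, so the d-electron count is 12 − 2 = 10. A d¹⁰ ion has no crystal-field stabilisation preference between square planar and tetrahedral, so four ligands adopt the sterically favoured tetrahedral geometry. → tetrahedral.
For [Pt(bipy)2]^2+: Ligand charges: 2,2′-bipyridine is neutral. With an overall charge of +2 the platinum centre must be in the +2 oxidation state. Group 10 minus oxidation state 2 gives a d⁸ configuration. A 5d d⁸ ion has a large crystal-field splitting; square planar leaves the high-energy d_{x²−y²} orbital empty and maximises CFSE. → square planar.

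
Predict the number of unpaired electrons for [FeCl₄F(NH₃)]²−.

Ligand charges: each chloride is −1; each fluoride is −1; ammonia is neutral. With an overall charge of −2 the iron centre must be in the +3 oxidation state.
Iron is a group-8 element; Fe(III) is therefore d⁵.
The spin state decides the count: Chloride and fluoride are weak-field ligands for a first-row metal, so the complex is high-spin.
An octahedral high-spin d⁵ ion is t₂g³e_g², giving 5 unpaired electrons.

5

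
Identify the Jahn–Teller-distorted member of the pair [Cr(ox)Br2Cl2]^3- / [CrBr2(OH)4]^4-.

[Cr(ox)Br2Cl2]^3-: Ligand charges: each oxalate is −2; each bromide is −1; each chloride is −1. With an overall charge of −3 the chromium centre must be in the +3 oxidation state. Chromium is a group-6 element; Cr(III) is therefore d³. The d³ configuration leaves the e_g set evenly filled (or empty) — no strong Jahn–Teller driving force.
[CrBr2(OH)4]^4-: Ligand charges: each bromide is −1; each hydroxide is −1. With an overall charge of −4 the chromium centre must be in the +2 oxidation state. Group 6 minus oxidation state 2 gives a d⁴ configuration. Bromide and hydroxide are weak-field ligands for a first-row metal, so the complex is high-spin. The t₂g³e_g¹ (high-spin) configuration has an unevenly filled e_g set; the Jahn–Teller theorem predicts a tetragonal distortion (typically axial elongation) to lift the degeneracy.

[CrBr2(OH)4]^4-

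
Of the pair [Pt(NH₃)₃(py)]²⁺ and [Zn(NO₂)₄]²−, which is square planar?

For [Pt(NH₃)₃(py)]²⁺: Ammonia is neutral; pyridine is neutral; balancing the +2 overall charge requires Pt(II). Pt sits in group 10, so the d-electron count is 10 − 2 = 8. A 5d d⁸ ion has a large crystal-field splitting; square planar leaves the high-energy d_{x²−y²} orbital empty and maximises CFSE. → square planar.
For [Zn(NO₂)₄]²−: Ligand charges: each nitro (N-bound nitrite) is −1. With an overall charge of −2 the zinc centre must be in the +2 oxidation state. Zinc is a group-12 element; Zn(II) is therefore d¹⁰. A d¹⁰ ion has no crystal-field stabilisation preference between square planar and tetrahedral, so four ligands adopt the sterically favoured tetrahedral geometry. → tetrahedral.

[Pt(NH₃)₃(py)]²⁺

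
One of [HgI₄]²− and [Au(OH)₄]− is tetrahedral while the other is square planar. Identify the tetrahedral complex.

For [HgI₄]²−: Each iodide is −1; balancing the −2 overall charge requires Hg(II). Group 12 minus oxidation state 2 gives a d¹⁰ configuration. A d¹⁰ ion has no crystal-field stabilisation preference between square planar and tetrahedral, so four ligands adopt the sterically favoured tetrahedral geometry. → tetrahedral.
For [Au(OH)₄]−: Summing ligand charges against the −1 overall charge gives an oxidation state of +3 for gold. Group 11 minus oxidation state 3 gives a d⁸ configuration. A 5d d⁸ ion has a large crystal-field splitting; square planar leaves the high-energy d_{x²−y²} orbital empty and maximises CFSE. → square planar.

[HgI₄]²−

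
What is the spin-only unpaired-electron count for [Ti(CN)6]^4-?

Summing ligand charges against the −4 overall charge gives an oxidation state of +2 for titanium.
Ti sits in group 4, so the d-electron count is 4 − 2 = 2.
In an octahedral field the d² configuration is t₂g²e_g⁰ (only one arrangement possible), giving 2 unpaired electrons.

2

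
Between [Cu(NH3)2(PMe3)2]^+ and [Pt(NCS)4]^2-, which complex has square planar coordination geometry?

[Pt(NCS)4]^2-

For [Cu(NH3)2(PMe3)2]^+: Ammonia is neutral; trimethylphosphine is neutral; balancing the +1 overall charge requires Cu(I). Group 11 minus oxidation state 1 gives a d¹⁰ configuration. A d¹⁰ ion has no crystal-field stabilisation preference between square planar and tetrahedral, so four ligands adopt the sterically favoured tetrahedral geometry. → tetrahedral.
For [Pt(NCS)4]^2-: Summing ligand charges against the −2 overall charge gives an oxidation state of +2 for platinum. Pt sits in group 10, so the d-electron count is 10 − 2 = 8. A 5d d⁸ ion has a large crystal-field splitting; square planar leaves the high-energy d_{x²−y²} orbital empty and maximises CFSE. → square planar.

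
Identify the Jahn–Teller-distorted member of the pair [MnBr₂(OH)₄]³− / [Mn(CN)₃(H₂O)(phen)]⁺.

[MnBr₂(OH)₄]³−: Summing ligand charges against the −3 overall charge gives an oxidation state of +3 for manganese. Manganese is a group-7 element; Mn(III) is therefore d⁴. Bromide and hydroxide are weak-field ligands for a first-row metal, so the complex is high-spin. The t₂g³e_g¹ (high-spin) configuration has an unevenly filled e_g set; the Jahn–Teller theorem predicts a tetragonal distortion (typically axial elongation) to lift the degeneracy.
[Mn(CN)₃(H₂O)(phen)]⁺: Ligand charges: each cyanide is −1; water is neutral; 1,10-phenanthroline is neutral. With an overall charge of +1 the manganese centre must be in the +4 oxidation state. Manganese is a group-7 element; Mn(IV) is therefore d³. The d³ configuration leaves the e_g set evenly filled (or empty) — no strong Jahn–Teller driving force.

[MnBr₂(OH)₄]³−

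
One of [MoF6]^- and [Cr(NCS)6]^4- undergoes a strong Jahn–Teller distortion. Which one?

[MoF6]^-: Each fluoride is −1; balancing the −1 overall charge requires Mo(V). Group 6 minus oxidation state 5 gives a d¹ configuration. The d¹ configuration leaves the e_g set evenly filled (or empty) — no strong Jahn–Teller driving force.
[Cr(NCS)6]^4-: Ligand charges: each isothiocyanate is −1. With an overall charge of −4 the chromium centre must be in the +2 oxidation state. Cr sits in group 6, so the d-electron count is 6 − 2 = 4. Isothiocyanate is a weak-field ligand for a first-row metal, so the complex is high-spin. The t₂g³e_g¹ (high-spin) configuration has an unevenly filled e_g set; the Jahn–Teller theorem predicts a tetragonal distortion (typically axial elongation) to lift the degeneracy.

[Cr(NCS)6]^4-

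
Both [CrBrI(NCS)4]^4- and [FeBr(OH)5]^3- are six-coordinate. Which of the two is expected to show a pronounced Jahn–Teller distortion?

[CrBrI(NCS)4]^4-: Ligand charges: each bromide is −1; each iodide is −1; each isothiocyanate is −1. With an overall charge of −4 the chromium centre must be in the +2 oxidation state. Cr sits in group 6, so the d-electron count is 6 − 2 = 4. Bromide, iodide, and isothiocyanate are weak-field ligands for a first-row metal, so the complex is high-spin. The t₂g³e_g¹ (high-spin) configuration has an unevenly filled e_g set; the Jahn–Teller theorem predicts a tetragonal distortion (typically axial elongation) to lift the degeneracy.
[FeBr(OH)5]^3-: Summing ligand charges against the −3 overall charge gives an oxidation state of +3 for iron. Fe sits in group 8, so the d-electron count is 8 − 3 = 5. Bromide and hydroxide are weak-field ligands for a first-row metal, so the complex is high-spin. The d⁵ configuration leaves the e_g set evenly filled (or empty) — no strong Jahn–Teller driving force.

[CrBrI(NCS)4]^4-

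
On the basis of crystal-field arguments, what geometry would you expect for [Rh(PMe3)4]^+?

square planar

Trimethylphosphine is neutral; balancing the +1 overall charge requires Rh(I).
Rh sits in group 9, so the d-electron count is 9 − 1 = 8.
With 4 monodentate ligands the coordination number is 4.
A 4d d⁸ ion has a large crystal-field splitting; square planar leaves the high-energy d_{x²−y²} orbital empty and maximises CFSE.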